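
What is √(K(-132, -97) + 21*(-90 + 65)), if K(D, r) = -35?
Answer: 4*I*√35 ≈ 23.664*I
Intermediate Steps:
√(K(-132, -97) + 21*(-90 + 65)) = √(-35 + 21*(-90 + 65)) = √(-35 + 21*(-25)) = √(-35 - 525) = √(-560) = 4*I*√35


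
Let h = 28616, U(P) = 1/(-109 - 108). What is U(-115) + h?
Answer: 6209671/217 ≈ 28616.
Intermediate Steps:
U(P) = -1/217 (U(P) = 1/(-217) = -1/217)
U(-115) + h = -1/217 + 28616 = 6209671/217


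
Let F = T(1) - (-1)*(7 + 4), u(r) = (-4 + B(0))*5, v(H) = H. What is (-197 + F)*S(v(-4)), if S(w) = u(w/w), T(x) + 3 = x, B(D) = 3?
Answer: 940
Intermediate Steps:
T(x) = -3 + x
u(r) = -5 (u(r) = (-4 + 3)*5 = -1*5 = -5)
S(w) = -5
F = 9 (F = (-3 + 1) - (-1)*(7 + 4) = -2 - (-1)*11 = -2 - 1*(-11) = -2 + 11 = 9)
(-197 + F)*S(v(-4)) = (-197 + 9)*(-5) = -188*(-5) = 940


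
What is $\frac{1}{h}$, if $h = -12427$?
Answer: $- \frac{1}{12427} \approx -8.047 \cdot 10^{-5}$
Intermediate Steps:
$\frac{1}{h} = \frac{1}{-12427} = - \frac{1}{12427}$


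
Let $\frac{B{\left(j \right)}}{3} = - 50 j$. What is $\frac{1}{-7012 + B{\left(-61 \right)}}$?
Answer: $\frac{1}{2138} \approx 0.00046773$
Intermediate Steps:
$B{\left(j \right)} = - 150 j$ ($B{\left(j \right)} = 3 \left(- 50 j\right) = - 150 j$)
$\frac{1}{-7012 + B{\left(-61 \right)}} = \frac{1}{-7012 - -9150} = \frac{1}{-7012 + 9150} = \frac{1}{2138}$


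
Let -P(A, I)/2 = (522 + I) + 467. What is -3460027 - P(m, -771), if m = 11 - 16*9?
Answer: -3459591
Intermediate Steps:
m = -133 (m = 11 - 144 = -133)
P(A, I) = -1978 - 2*I (P(A, I) = -2*((522 + I) + 467) = -2*(989 + I) = -1978 - 2*I)
-3460027 - P(m, -771) = -3460027 - (-1978 - 2*(-771)) = -3460027 - (-1978 + 1542) = -3460027 - 1*(-436) = -3460027 + 436 = -3459591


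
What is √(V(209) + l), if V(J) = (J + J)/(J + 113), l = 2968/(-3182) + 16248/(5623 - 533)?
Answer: √1511876883183245705/651904295 ≈ 1.8861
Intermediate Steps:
l = 9148504/4049095 (l = 2968*(-1/3182) + 16248/5090 = -1484/1591 + 16248*(1/5090) = -1484/1591 + 8124/2545 = 9148504/4049095 ≈ 2.2594)
V(J) = 2*J/(113 + J) (V(J) = (2*J)/(113 + J) = 2*J/(113 + J))
√(V(209) + l) = √(2*209/(113 + 209) + 9148504/4049095) = √(2*209/322 + 9148504/4049095) = √(2*209*(1/322) + 9148504/4049095) = √(209/161 + 9148504/4049095) = √(2319169999/651904295) = √1511876883183245705/651904295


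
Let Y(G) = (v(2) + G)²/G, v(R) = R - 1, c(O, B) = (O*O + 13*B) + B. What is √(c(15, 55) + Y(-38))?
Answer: 3*√153862/38 ≈ 30.967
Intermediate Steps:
c(O, B) = O² + 14*B (c(O, B) = (O² + 13*B) + B = O² + 14*B)
v(R) = -1 + R
Y(G) = (1 + G)²/G (Y(G) = ((-1 + 2) + G)²/G = (1 + G)²/G)
√(c(15, 55) + Y(-38)) = √((15² + 14*55) + (1 - 38)²/(-38)) = √((225 + 770) - 1/38*(-37)²) = √(995 - 1/38*1369) = √(995 - 1369/38) = √(36441/38) = 3*√153862/38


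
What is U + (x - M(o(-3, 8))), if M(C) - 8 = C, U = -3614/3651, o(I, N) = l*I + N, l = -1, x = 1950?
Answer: 7046467/3651 ≈ 1930.0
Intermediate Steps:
o(I, N) = N - I (o(I, N) = -I + N = N - I)
U = -3614/3651 (U = -3614*1/3651 = -3614/3651 ≈ -0.98987)
M(C) = 8 + C
U + (x - M(o(-3, 8))) = -3614/3651 + (1950 - (8 + (8 - 1*(-3)))) = -3614/3651 + (1950 - (8 + (8 + 3))) = -3614/3651 + (1950 - (8 + 11)) = -3614/3651 + (1950 - 1*19) = -3614/3651 + (1950 - 19) = -3614/3651 + 1931 = 7046467/3651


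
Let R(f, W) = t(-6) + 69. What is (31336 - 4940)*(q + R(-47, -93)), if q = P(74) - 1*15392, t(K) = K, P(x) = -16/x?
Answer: -14971309676/37 ≈ -4.0463e+8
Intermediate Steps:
R(f, W) = 63 (R(f, W) = -6 + 69 = 63)
q = -569512/37 (q = -16/74 - 1*15392 = -16*1/74 - 15392 = -8/37 - 15392 = -569512/37 ≈ -15392.)
(31336 - 4940)*(q + R(-47, -93)) = (31336 - 4940)*(-569512/37 + 63) = 26396*(-567181/37) = -14971309676/37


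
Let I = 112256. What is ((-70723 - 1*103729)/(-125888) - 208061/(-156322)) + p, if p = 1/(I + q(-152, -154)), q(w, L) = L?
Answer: 374583537988535/137878901584592 ≈ 2.7168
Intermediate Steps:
p = 1/112102 (p = 1/(112256 - 154) = 1/112102 ≈ 8.9204e-6)
((-70723 - 1*103729)/(-125888) - 208061/(-156322)) + p = ((-70723 - 1*103729)/(-125888) - 208061/(-156322)) + 1/112102 = ((-70723 - 103729)*(-1/125888) - 208061*(-1/156322)) + 1/112102 = (-174452*(-1/125888) + 208061/156322) + 1/112102 = (43613/31472 + 208061/156322) + 1/112102 = 6682883589/2459882992 + 1/112102 = 374583537988535/137878901584592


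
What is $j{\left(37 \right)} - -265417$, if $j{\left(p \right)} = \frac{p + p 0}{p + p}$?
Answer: $\frac{530835}{2} \approx 2.6542 \cdot 10^{5}$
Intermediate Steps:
$j{\left(p \right)} = \frac{1}{2}$ ($j{\left(p \right)} = \frac{p + 0}{2 p} = p \frac{1}{2 p} = \frac{1}{2}$)
$j{\left(37 \right)} - -265417 = \frac{1}{2} - -265417 = \frac{1}{2} + 265417 = \frac{530835}{2}$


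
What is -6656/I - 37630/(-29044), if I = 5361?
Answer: 79411/1468914 ≈ 0.054061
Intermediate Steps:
-6656/I - 37630/(-29044) = -6656/5361 - 37630/(-29044) = -6656*1/5361 - 37630*(-1/29044) = -6656/5361 + 355/274 = 79411/1468914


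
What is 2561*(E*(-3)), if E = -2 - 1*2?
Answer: 30732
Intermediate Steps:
E = -4 (E = -2 - 2 = -4)
2561*(E*(-3)) = 2561*(-4*(-3)) = 2561*12 = 30732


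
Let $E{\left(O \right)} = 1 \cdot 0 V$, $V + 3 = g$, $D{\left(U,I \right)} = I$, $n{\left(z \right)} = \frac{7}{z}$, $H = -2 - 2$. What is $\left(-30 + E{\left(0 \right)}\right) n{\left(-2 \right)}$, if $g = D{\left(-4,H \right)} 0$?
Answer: $105$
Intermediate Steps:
$H = -4$ ($H = -2 - 2 = -4$)
$g = 0$ ($g = \left(-4\right) 0 = 0$)
$V = -3$ ($V = -3 + 0 = -3$)
$E{\left(O \right)} = 0$ ($E{\left(O \right)} = 1 \cdot 0 \left(-3\right) = 0 \left(-3\right) = 0$)
$\left(-30 + E{\left(0 \right)}\right) n{\left(-2 \right)} = \left(-30 + 0\right) \frac{7}{-2} = - 30 \cdot 7 \left(- \frac{1}{2}\right) = \left(-30\right) \left(- \frac{7}{2}\right) = 105$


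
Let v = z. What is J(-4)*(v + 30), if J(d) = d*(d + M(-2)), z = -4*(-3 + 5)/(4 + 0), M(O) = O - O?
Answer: 448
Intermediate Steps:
M(O) = 0
z = -2 (z = -8/4 = -4*1/2 = -2)
v = -2
J(d) = d**2 (J(d) = d*(d + 0) = d*d = d**2)
J(-4)*(v + 30) = (-4)**2*(-2 + 30) = 16*28 = 448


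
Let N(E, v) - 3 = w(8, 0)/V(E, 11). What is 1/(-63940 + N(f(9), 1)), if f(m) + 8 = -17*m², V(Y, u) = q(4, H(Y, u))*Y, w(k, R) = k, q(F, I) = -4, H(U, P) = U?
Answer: -1385/88552743 ≈ -1.5640e-5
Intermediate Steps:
V(Y, u) = -4*Y
f(m) = -8 - 17*m²
N(E, v) = 3 - 2/E (N(E, v) = 3 + 8/((-4*E)) = 3 + 8*(-1/(4*E)) = 3 - 2/E)
1/(-63940 + N(f(9), 1)) = 1/(-63940 + (3 - 2/(-8 - 17*9²))) = 1/(-63940 + (3 - 2/(-8 - 17*81))) = 1/(-63940 + (3 - 2/(-8 - 1377))) = 1/(-63940 + (3 - 2/(-1385))) = 1/(-63940 + (3 - 2*(-1/1385))) = 1/(-63940 + (3 + 2/1385)) = 1/(-63940 + 4157/1385) = 1/(-88552743/1385) = -1385/88552743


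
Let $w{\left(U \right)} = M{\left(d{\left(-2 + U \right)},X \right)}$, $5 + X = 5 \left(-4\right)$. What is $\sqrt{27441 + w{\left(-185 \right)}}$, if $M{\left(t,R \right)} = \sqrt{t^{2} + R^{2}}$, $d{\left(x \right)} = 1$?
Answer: $\sqrt{27441 + \sqrt{626}} \approx 165.73$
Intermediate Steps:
$X = -25$ ($X = -5 + 5 \left(-4\right) = -5 - 20 = -25$)
$M{\left(t,R \right)} = \sqrt{R^{2} + t^{2}}$
$w{\left(U \right)} = \sqrt{626}$ ($w{\left(U \right)} = \sqrt{\left(-25\right)^{2} + 1^{2}} = \sqrt{625 + 1} = \sqrt{626}$)
$\sqrt{27441 + w{\left(-185 \right)}} = \sqrt{27441 + \sqrt{626}}$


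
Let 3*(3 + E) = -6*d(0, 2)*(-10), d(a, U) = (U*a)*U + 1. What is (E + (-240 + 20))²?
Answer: 41209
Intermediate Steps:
d(a, U) = 1 + a*U² (d(a, U) = a*U² + 1 = 1 + a*U²)
E = 17 (E = -3 + (-6*(1 + 0*2²)*(-10))/3 = -3 + (-6*(1 + 0*4)*(-10))/3 = -3 + (-6*(1 + 0)*(-10))/3 = -3 + (-6*1*(-10))/3 = -3 + (-6*(-10))/3 = -3 + (⅓)*60 = -3 + 20 = 17)
(E + (-240 + 20))² = (17 + (-240 + 20))² = (17 - 220)² = (-203)² = 41209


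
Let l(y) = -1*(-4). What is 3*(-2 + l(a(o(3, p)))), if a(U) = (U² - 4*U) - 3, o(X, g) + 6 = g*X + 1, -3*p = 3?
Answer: 6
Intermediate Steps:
p = -1 (p = -⅓*3 = -1)
o(X, g) = -5 + X*g (o(X, g) = -6 + (g*X + 1) = -6 + (X*g + 1) = -6 + (1 + X*g) = -5 + X*g)
a(U) = -3 + U² - 4*U
l(y) = 4
3*(-2 + l(a(o(3, p)))) = 3*(-2 + 4) = 3*2 = 6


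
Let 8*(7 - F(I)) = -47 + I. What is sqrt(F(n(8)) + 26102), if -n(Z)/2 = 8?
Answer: 3*sqrt(46430)/4 ≈ 161.61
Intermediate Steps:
n(Z) = -16 (n(Z) = -2*8 = -16)
F(I) = 103/8 - I/8 (F(I) = 7 - (-47 + I)/8 = 7 + (47/8 - I/8) = 103/8 - I/8)
sqrt(F(n(8)) + 26102) = sqrt((103/8 - 1/8*(-16)) + 26102) = sqrt((103/8 + 2) + 26102) = sqrt(119/8 + 26102) = sqrt(208935/8) = 3*sqrt(46430)/4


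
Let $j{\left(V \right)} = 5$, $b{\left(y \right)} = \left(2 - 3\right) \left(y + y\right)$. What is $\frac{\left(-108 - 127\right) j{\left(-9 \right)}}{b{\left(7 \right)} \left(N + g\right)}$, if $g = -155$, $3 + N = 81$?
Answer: $- \frac{1175}{1078} \approx -1.09$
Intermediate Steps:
$b{\left(y \right)} = - 2 y$
$N = 78$ ($N = -3 + 81 = 78$)
$\frac{\left(-108 - 127\right) j{\left(-9 \right)}}{b{\left(7 \right)} \left(N + g\right)} = \frac{\left(-108 - 127\right) 5}{\left(-2\right) 7 \left(78 - 155\right)} = \frac{\left(-235\right) 5}{\left(-14\right) \left(-77\right)} = - \frac{1175}{1078}$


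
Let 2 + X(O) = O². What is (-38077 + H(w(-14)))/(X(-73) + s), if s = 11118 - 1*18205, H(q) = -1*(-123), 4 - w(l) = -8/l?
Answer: 18977/880 ≈ 21.565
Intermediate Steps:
w(l) = 4 + 8/l (w(l) = 4 - (-8)/l = 4 + 8/l)
X(O) = -2 + O²
H(q) = 123
s = -7087 (s = 11118 - 18205 = -7087)
(-38077 + H(w(-14)))/(X(-73) + s) = (-38077 + 123)/((-2 + (-73)²) - 7087) = -37954/((-2 + 5329) - 7087) = -37954/(5327 - 7087) = -37954/(-1760) = -37954*(-1/1760) = 18977/880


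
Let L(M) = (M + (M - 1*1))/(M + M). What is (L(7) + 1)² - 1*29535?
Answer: -5788131/196 ≈ -29531.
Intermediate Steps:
L(M) = (-1 + 2*M)/(2*M) (L(M) = (M + (M - 1))/((2*M)) = (M + (-1 + M))*(1/(2*M)) = (-1 + 2*M)*(1/(2*M)) = (-1 + 2*M)/(2*M))
(L(7) + 1)² - 1*29535 = ((-½ + 7)/7 + 1)² - 1*29535 = ((⅐)*(13/2) + 1)² - 29535 = (13/14 + 1)² - 29535 = (27/14)² - 29535 = 729/196 - 29535 = -5788131/196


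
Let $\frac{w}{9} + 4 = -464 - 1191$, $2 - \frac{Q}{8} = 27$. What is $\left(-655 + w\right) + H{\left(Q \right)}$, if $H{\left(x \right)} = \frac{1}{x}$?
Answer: $- \frac{3117201}{200} \approx -15586.0$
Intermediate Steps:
$Q = -200$ ($Q = 16 - 216 = -200$)
$w = -14931$ ($w = -36 + 9 \left(-464 - 1191\right) = -36 + 9 \left(-1655\right) = -36 - 14895 = -14931$)
$\left(-655 + w\right) + H{\left(Q \right)} = \left(-655 - 14931\right) + \frac{1}{-200} = -15586 - \frac{1}{200} = - \frac{3117201}{200}$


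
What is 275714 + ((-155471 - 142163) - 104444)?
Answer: -126364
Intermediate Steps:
275714 + ((-155471 - 142163) - 104444) = 275714 + (-297634 - 104444) = 275714 - 402078 = -126364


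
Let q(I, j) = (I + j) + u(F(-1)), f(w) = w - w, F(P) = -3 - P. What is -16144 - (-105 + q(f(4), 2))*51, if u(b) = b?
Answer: -10789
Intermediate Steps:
f(w) = 0
q(I, j) = -2 + I + j (q(I, j) = (I + j) + (-3 - 1*(-1)) = (I + j) + (-3 + 1) = (I + j) - 2 = -2 + I + j)
-16144 - (-105 + q(f(4), 2))*51 = -16144 - (-105 + (-2 + 0 + 2))*51 = -16144 - (-105 + 0)*51 = -16144 - (-105)*51 = -16144 - 1*(-5355) = -16144 + 5355 = -10789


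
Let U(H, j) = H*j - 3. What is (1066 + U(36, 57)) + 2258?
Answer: 5373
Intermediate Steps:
U(H, j) = -3 + H*j
(1066 + U(36, 57)) + 2258 = (1066 + (-3 + 36*57)) + 2258 = (1066 + (-3 + 2052)) + 2258 = (1066 + 2049) + 2258 = 3115 + 2258 = 5373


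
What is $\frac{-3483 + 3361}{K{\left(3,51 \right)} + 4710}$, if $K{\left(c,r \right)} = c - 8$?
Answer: $- \frac{122}{4705} \approx -0.02593$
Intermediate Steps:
$K{\left(c,r \right)} = -8 + c$
$\frac{-3483 + 3361}{K{\left(3,51 \right)} + 4710} = \frac{-3483 + 3361}{\left(-8 + 3\right) + 4710} = - \frac{122}{-5 + 4710} = - \frac{122}{4705}$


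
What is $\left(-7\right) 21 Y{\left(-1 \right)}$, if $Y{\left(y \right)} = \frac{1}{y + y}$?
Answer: $\frac{147}{2} \approx 73.5$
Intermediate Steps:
$Y{\left(y \right)} = \frac{1}{2 y}$
$\left(-7\right) 21 Y{\left(-1 \right)} = \left(-7\right) 21 \frac{1}{2 \left(-1\right)} = - 147 \cdot \frac{1}{2} \left(-1\right) = \left(-147\right) \left(- \frac{1}{2}\right) = \frac{147}{2}$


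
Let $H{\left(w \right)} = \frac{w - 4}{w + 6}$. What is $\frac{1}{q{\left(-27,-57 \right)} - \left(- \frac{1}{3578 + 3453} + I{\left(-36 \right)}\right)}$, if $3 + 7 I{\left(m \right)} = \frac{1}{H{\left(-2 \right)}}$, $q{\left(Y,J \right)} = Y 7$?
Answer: $- \frac{147651}{27828677} \approx -0.0053057$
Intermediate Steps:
$H{\left(w \right)} = \frac{-4 + w}{6 + w}$
$q{\left(Y,J \right)} = 7 Y$
$I{\left(m \right)} = - \frac{11}{21}$ ($I{\left(m \right)} = - \frac{3}{7} + \frac{1}{7 \frac{-4 - 2}{6 - 2}} = - \frac{3}{7} + \frac{1}{7 \cdot \frac{1}{4} \left(-6\right)} = - \frac{3}{7} + \frac{1}{7 \left(- \frac{3}{2}\right)} = - \frac{3}{7} + \frac{1}{7} \left(- \frac{2}{3}\right) = - \frac{3}{7} - \frac{2}{21} = - \frac{11}{21}$)
$\frac{1}{q{\left(-27,-57 \right)} - \left(- \frac{1}{3578 + 3453} + I{\left(-36 \right)}\right)} = \frac{1}{7 \left(-27\right) + \left(\frac{1}{3578 + 3453} - - \frac{11}{21}\right)} = \frac{1}{-189 + \left(\frac{1}{7031} + \frac{11}{21}\right)} = \frac{1}{-189 + \frac{77362}{147651}} = \frac{1}{- \frac{27828677}{147651}} = - \frac{147651}{27828677}$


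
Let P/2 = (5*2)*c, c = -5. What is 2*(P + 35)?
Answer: -130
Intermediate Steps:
P = -100 (P = 2*((5*2)*(-5)) = 2*(10*(-5)) = 2*(-50) = -100)
2*(P + 35) = 2*(-100 + 35) = 2*(-65) = -130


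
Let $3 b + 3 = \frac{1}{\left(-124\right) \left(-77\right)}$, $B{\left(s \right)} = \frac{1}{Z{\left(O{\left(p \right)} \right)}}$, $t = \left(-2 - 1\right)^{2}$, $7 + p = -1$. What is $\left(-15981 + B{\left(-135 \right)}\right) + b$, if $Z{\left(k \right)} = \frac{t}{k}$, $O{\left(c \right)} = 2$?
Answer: $- \frac{1373346125}{85932} \approx -15982.0$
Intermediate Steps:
$p = -8$ ($p = -7 - 1 = -8$)
$t = 9$ ($t = \left(-2 - 1\right)^{2} = \left(-3\right)^{2} = 9$)
$Z{\left(k \right)} = \frac{9}{k}$
$B{\left(s \right)} = \frac{2}{9}$ ($B{\left(s \right)} = \frac{1}{9 \cdot \frac{1}{2}} = \frac{1}{\frac{9}{2}} = \frac{2}{9}$)
$b = - \frac{28643}{28644}$ ($b = -1 + \frac{1}{3 \left(\left(-124\right) \left(-77\right)\right)} = -1 + \frac{1}{3 \cdot 9548} = -1 + \frac{1}{3} \cdot \frac{1}{9548} = -1 + \frac{1}{28644} = - \frac{28643}{28644} \approx -0.99996$)
$\left(-15981 + B{\left(-135 \right)}\right) + b = \left(-15981 + \frac{2}{9}\right) - \frac{28643}{28644} = - \frac{143827}{9} - \frac{28643}{28644} = - \frac{1373346125}{85932}$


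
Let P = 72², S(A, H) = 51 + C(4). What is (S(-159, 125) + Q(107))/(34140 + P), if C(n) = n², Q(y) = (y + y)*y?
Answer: 7655/13108 ≈ 0.58399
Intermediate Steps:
Q(y) = 2*y² (Q(y) = (2*y)*y = 2*y²)
S(A, H) = 67 (S(A, H) = 51 + 4² = 51 + 16 = 67)
P = 5184
(S(-159, 125) + Q(107))/(34140 + P) = (67 + 2*107²)/(34140 + 5184) = (67 + 2*11449)/39324 = (67 + 22898)*(1/39324) = 22965*(1/39324) = 7655/13108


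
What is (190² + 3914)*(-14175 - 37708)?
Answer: -2076046362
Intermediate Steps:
(190² + 3914)*(-14175 - 37708) = (36100 + 3914)*(-51883) = 40014*(-51883) = -2076046362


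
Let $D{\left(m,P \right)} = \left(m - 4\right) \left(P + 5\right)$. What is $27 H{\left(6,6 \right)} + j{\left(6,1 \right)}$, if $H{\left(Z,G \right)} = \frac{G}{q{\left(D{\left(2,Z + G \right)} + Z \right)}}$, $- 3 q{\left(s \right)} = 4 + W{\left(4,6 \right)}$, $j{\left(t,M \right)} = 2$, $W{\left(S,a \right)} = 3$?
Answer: $- \frac{472}{7} \approx -67.429$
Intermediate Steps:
$D{\left(m,P \right)} = \left(-4 + m\right) \left(5 + P\right)$
$q{\left(s \right)} = - \frac{7}{3}$ ($q{\left(s \right)} = - \frac{4 + 3}{3} = \left(- \frac{1}{3}\right) 7 = - \frac{7}{3}$)
$H{\left(Z,G \right)} = - \frac{3 G}{7}$ ($H{\left(Z,G \right)} = \frac{G}{- \frac{7}{3}} = G \left(- \frac{3}{7}\right) = - \frac{3 G}{7}$)
$27 H{\left(6,6 \right)} + j{\left(6,1 \right)} = 27 \left(\left(- \frac{3}{7}\right) 6\right) + 2 = 27 \left(- \frac{18}{7}\right) + 2 = - \frac{486}{7} + 2 = - \frac{472}{7}$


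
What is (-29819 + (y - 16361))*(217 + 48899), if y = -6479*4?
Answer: -3541067136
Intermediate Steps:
y = -25916
(-29819 + (y - 16361))*(217 + 48899) = (-29819 + (-25916 - 16361))*(217 + 48899) = (-29819 - 42277)*49116 = -72096*49116 = -3541067136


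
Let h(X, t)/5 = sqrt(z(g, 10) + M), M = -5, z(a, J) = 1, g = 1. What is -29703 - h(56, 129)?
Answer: -29703 - 10*I ≈ -29703.0 - 10.0*I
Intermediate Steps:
h(X, t) = 10*I (h(X, t) = 5*sqrt(1 - 5) = 5*sqrt(-4) = 5*(2*I) = 10*I)
-29703 - h(56, 129) = -29703 - 10*I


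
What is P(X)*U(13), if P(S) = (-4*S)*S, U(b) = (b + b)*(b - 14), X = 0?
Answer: 0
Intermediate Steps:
U(b) = 2*b*(-14 + b) (U(b) = (2*b)*(-14 + b) = 2*b*(-14 + b))
P(S) = -4*S²
P(X)*U(13) = (-4*0²)*(2*13*(-14 + 13)) = (-4*0)*(2*13*(-1)) = 0*(-26) = 0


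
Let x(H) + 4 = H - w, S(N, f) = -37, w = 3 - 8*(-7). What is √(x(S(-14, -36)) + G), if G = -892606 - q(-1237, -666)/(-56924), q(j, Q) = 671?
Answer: I*√723168126822463/28462 ≈ 944.83*I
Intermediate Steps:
w = 59 (w = 3 + 56 = 59)
x(H) = -63 + H (x(H) = -4 + (H - 1*59) = -4 + (H - 59) = -4 + (-59 + H) = -63 + H)
G = -50810703273/56924 (G = -892606 - 671/(-56924) = -892606 - 671*(-1)/56924 = -892606 - 1*(-671/56924) = -892606 + 671/56924 = -50810703273/56924 ≈ -8.9261e+5)
√(x(S(-14, -36)) + G) = √((-63 - 37) - 50810703273/56924) = √(-100 - 50810703273/56924) = √(-50816395673/56924) = I*√723168126822463/28462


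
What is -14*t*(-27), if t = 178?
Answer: 67284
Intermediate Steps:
-14*t*(-27) = -14*178*(-27) = -2492*(-27) = 67284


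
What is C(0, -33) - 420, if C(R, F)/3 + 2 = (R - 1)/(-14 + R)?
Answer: -5961/14 ≈ -425.79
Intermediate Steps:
C(R, F) = -6 + 3*(-1 + R)/(-14 + R) (C(R, F) = -6 + 3*((R - 1)/(-14 + R)) = -6 + 3*((-1 + R)/(-14 + R)) = -6 + 3*(-1 + R)/(-14 + R))
C(0, -33) - 420 = 3*(27 - 1*0)/(-14 + 0) - 420 = 3*(27 + 0)/(-14) - 420 = 3*(-1/14)*27 - 420 = -81/14 - 420 = -5961/14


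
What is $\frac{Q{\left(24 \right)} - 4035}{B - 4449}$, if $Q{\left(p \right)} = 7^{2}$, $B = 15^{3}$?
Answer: $\frac{1993}{537} \approx 3.7114$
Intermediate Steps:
$B = 3375$
$Q{\left(p \right)} = 49$
$\frac{Q{\left(24 \right)} - 4035}{B - 4449} = \frac{49 - 4035}{3375 - 4449} = - \frac{3986}{-1074} = \left(-3986\right) \left(- \frac{1}{1074}\right) = \frac{1993}{537}$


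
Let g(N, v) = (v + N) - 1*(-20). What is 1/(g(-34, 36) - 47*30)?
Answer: -1/1388 ≈ -0.00072046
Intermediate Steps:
g(N, v) = 20 + N + v (g(N, v) = (N + v) + 20 = 20 + N + v)
1/(g(-34, 36) - 47*30) = 1/((20 - 34 + 36) - 47*30) = 1/(22 - 1410) = 1/(-1388) = -1/1388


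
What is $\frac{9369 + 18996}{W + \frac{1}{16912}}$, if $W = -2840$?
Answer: $- \frac{479708880}{48030079} \approx -9.9877$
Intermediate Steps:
$\frac{9369 + 18996}{W + \frac{1}{16912}} = \frac{9369 + 18996}{-2840 + \frac{1}{16912}} = \frac{28365}{-2840 + \frac{1}{16912}} = \frac{28365}{- \frac{48030079}{16912}} = 28365 \left(- \frac{16912}{48030079}\right) = - \frac{479708880}{48030079}$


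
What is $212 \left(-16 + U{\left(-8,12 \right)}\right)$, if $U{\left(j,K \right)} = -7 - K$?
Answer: $-7420$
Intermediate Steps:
$212 \left(-16 + U{\left(-8,12 \right)}\right) = 212 \left(-16 - 19\right) = 212 \left(-35\right) = -7420$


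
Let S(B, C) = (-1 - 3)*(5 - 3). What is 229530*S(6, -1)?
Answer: -1836240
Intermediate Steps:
S(B, C) = -8 (S(B, C) = -4*2 = -8)
229530*S(6, -1) = 229530*(-8) = -1836240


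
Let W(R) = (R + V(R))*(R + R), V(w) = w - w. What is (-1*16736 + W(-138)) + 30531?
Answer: 51883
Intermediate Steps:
V(w) = 0
W(R) = 2*R² (W(R) = (R + 0)*(R + R) = R*(2*R) = 2*R²)
(-1*16736 + W(-138)) + 30531 = (-1*16736 + 2*(-138)²) + 30531 = (-16736 + 2*19044) + 30531 = (-16736 + 38088) + 30531 = 21352 + 30531 = 51883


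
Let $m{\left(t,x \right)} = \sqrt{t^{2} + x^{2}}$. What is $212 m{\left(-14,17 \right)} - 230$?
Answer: $-230 + 212 \sqrt{485} \approx 4438.8$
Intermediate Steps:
$212 m{\left(-14,17 \right)} - 230 = 212 \sqrt{\left(-14\right)^{2} + 17^{2}} - 230 = 212 \sqrt{196 + 289} - 230 = 212 \sqrt{485} - 230 = -230 + 212 \sqrt{485}$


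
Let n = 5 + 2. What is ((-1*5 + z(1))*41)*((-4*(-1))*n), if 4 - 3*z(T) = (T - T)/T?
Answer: -12628/3 ≈ -4209.3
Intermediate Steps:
z(T) = 4/3 (z(T) = 4/3 - (T - T)/(3*T) = 4/3 - 0/T = 4/3 - 1/3*0 = 4/3 + 0 = 4/3)
n = 7
((-1*5 + z(1))*41)*((-4*(-1))*n) = ((-1*5 + 4/3)*41)*(-4*(-1)*7) = ((-5 + 4/3)*41)*(4*7) = -11/3*41*28 = -451/3*28 = -12628/3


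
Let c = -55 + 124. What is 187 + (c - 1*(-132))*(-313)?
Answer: -62726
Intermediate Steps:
c = 69
187 + (c - 1*(-132))*(-313) = 187 + (69 - 1*(-132))*(-313) = 187 + (69 + 132)*(-313) = 187 + 201*(-313) = 187 - 62913 = -62726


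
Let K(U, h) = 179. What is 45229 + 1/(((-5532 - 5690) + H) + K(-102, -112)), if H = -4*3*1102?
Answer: 1097572142/24267 ≈ 45229.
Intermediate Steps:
H = -13224 (H = -12*1102 = -13224)
45229 + 1/(((-5532 - 5690) + H) + K(-102, -112)) = 45229 + 1/(((-5532 - 5690) - 13224) + 179) = 45229 + 1/((-11222 - 13224) + 179) = 45229 + 1/(-24446 + 179) = 45229 + 1/(-24267) = 45229 - 1/24267 = 1097572142/24267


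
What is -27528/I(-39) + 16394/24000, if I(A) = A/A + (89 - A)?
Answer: -109759529/516000 ≈ -212.71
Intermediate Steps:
I(A) = 90 - A (I(A) = 1 + (89 - A) = 90 - A)
-27528/I(-39) + 16394/24000 = -27528/(90 - 1*(-39)) + 16394/24000 = -27528/(90 + 39) + 16394*(1/24000) = -27528/129 + 8197/12000 = -27528*1/129 + 8197/12000 = -9176/43 + 8197/12000 = -109759529/516000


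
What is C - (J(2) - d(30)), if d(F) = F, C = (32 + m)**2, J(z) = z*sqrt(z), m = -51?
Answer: 391 - 2*sqrt(2) ≈ 388.17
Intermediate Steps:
J(z) = z**(3/2)
C = 361 (C = (32 - 51)**2 = (-19)**2 = 361)
C - (J(2) - d(30)) = 361 - (2**(3/2) - 1*30) = 361 - (2*sqrt(2) - 30) = 361 - (-30 + 2*sqrt(2)) = 361 + (30 - 2*sqrt(2)) = 391 - 2*sqrt(2)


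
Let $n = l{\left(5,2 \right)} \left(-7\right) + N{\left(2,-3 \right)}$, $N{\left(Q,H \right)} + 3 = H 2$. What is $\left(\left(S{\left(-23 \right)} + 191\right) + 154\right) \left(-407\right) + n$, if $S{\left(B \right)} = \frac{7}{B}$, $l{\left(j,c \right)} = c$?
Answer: $- \frac{3227225}{23} \approx -1.4031 \cdot 10^{5}$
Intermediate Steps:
$N{\left(Q,H \right)} = -3 + 2 H$ ($N{\left(Q,H \right)} = -3 + H 2 = -3 + 2 H$)
$n = -23$ ($n = 2 \left(-7\right) + \left(-3 + 2 \left(-3\right)\right) = -14 - 9 = -23$)
$\left(\left(S{\left(-23 \right)} + 191\right) + 154\right) \left(-407\right) + n = \left(\left(\frac{7}{-23} + 191\right) + 154\right) \left(-407\right) - 23 = \left(\left(7 \left(- \frac{1}{23}\right) + 191\right) + 154\right) \left(-407\right) - 23 = \left(\left(- \frac{7}{23} + 191\right) + 154\right) \left(-407\right) - 23 = \left(\frac{4386}{23} + 154\right) \left(-407\right) - 23 = \frac{7928}{23} \left(-407\right) - 23 = - \frac{3226696}{23} - 23 = - \frac{3227225}{23}$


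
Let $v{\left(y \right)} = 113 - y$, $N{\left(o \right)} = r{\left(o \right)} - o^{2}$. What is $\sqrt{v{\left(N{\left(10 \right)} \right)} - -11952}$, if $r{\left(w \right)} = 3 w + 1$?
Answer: $\sqrt{12134} \approx 110.15$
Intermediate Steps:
$r{\left(w \right)} = 1 + 3 w$
$N{\left(o \right)} = 1 - o^{2} + 3 o$ ($N{\left(o \right)} = \left(1 + 3 o\right) - o^{2} = 1 - o^{2} + 3 o$)
$\sqrt{v{\left(N{\left(10 \right)} \right)} - -11952} = \sqrt{\left(113 - \left(1 - 10^{2} + 3 \cdot 10\right)\right) - -11952} = \sqrt{\left(113 - \left(1 - 100 + 30\right)\right) + 11952} = \sqrt{\left(113 - -69\right) + 11952} = \sqrt{\left(113 + 69\right) + 11952} = \sqrt{182 + 11952} = \sqrt{12134}$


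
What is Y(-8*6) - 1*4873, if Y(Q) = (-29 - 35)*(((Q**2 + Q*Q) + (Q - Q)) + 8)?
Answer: -300297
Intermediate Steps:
Y(Q) = -512 - 128*Q**2 (Y(Q) = -64*(((Q**2 + Q**2) + 0) + 8) = -64*((2*Q**2 + 0) + 8) = -64*(2*Q**2 + 8) = -64*(8 + 2*Q**2) = -512 - 128*Q**2)
Y(-8*6) - 1*4873 = (-512 - 128*(-8*6)**2) - 1*4873 = (-512 - 128*(-48)**2) - 4873 = (-512 - 128*2304) - 4873 = (-512 - 294912) - 4873 = -295424 - 4873 = -300297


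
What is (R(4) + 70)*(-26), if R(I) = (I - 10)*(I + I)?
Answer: -572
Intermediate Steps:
R(I) = 2*I*(-10 + I) (R(I) = (-10 + I)*(2*I) = 2*I*(-10 + I))
(R(4) + 70)*(-26) = (2*4*(-10 + 4) + 70)*(-26) = (2*4*(-6) + 70)*(-26) = (-48 + 70)*(-26) = 22*(-26) = -572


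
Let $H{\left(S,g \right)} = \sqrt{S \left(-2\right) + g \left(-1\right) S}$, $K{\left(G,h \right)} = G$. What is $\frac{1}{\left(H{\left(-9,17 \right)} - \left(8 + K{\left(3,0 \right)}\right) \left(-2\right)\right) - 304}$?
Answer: $- \frac{94}{26451} - \frac{\sqrt{19}}{26451} \approx -0.0037185$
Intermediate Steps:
$H{\left(S,g \right)} = \sqrt{- 2 S - S g}$ ($H{\left(S,g \right)} = \sqrt{- 2 S + - g S} = \sqrt{- 2 S - S g}$)
$\frac{1}{\left(H{\left(-9,17 \right)} - \left(8 + K{\left(3,0 \right)}\right) \left(-2\right)\right) - 304} = \frac{1}{\left(\sqrt{\left(-1\right) \left(-9\right) \left(2 + 17\right)} - \left(8 + 3\right) \left(-2\right)\right) - 304} = \frac{1}{\left(\sqrt{\left(-1\right) \left(-9\right) 19} - 11 \left(-2\right)\right) - 304} = \frac{1}{\left(\sqrt{171} - -22\right) - 304} = \frac{1}{\left(3 \sqrt{19} + 22\right) - 304} = \frac{1}{\left(22 + 3 \sqrt{19}\right) - 304} = \frac{1}{-282 + 3 \sqrt{19}}$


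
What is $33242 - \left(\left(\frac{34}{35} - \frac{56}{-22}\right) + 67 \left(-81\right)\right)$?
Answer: $\frac{14886211}{385} \approx 38666.0$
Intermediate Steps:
$33242 - \left(\left(\frac{34}{35} - \frac{56}{-22}\right) + 67 \left(-81\right)\right) = 33242 - \left(\left(34 \cdot \frac{1}{35} - - \frac{28}{11}\right) - 5427\right) = 33242 - \left(\left(\frac{34}{35} + \frac{28}{11}\right) - 5427\right) = 33242 - \left(\frac{1354}{385} - 5427\right) = 33242 - - \frac{2088041}{385} = 33242 + \frac{2088041}{385} = \frac{14886211}{385}$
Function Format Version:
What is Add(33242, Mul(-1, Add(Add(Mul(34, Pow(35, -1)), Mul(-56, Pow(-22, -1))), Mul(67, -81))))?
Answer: Rational(14886211, 385) ≈ 38666.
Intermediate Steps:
Add(33242, Mul(-1, Add(Add(Mul(34, Pow(35, -1)), Mul(-56, Pow(-22, -1))), Mul(67, -81)))) = Add(33242, Mul(-1, Add(Add(Mul(34, Rational(1, 35)), Mul(-56, Rational(-1, 22))), -5427))) = Add(33242, Mul(-1, Add(Add(Rational(34, 35), Rational(28, 11)), -5427))) = Add(33242, Mul(-1, Add(Rational(1354, 385), -5427))) = Add(33242, Mul(-1, Rational(-2088041, 385))) = Add(33242, Rational(2088041, 385)) = Rational(14886211, 385)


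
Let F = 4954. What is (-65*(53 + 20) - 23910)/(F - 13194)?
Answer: 5731/1648 ≈ 3.4775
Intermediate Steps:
(-65*(53 + 20) - 23910)/(F - 13194) = (-65*(53 + 20) - 23910)/(4954 - 13194) = (-65*73 - 23910)/(-8240) = (-4745 - 23910)*(-1/8240) = -28655*(-1/8240) = 5731/1648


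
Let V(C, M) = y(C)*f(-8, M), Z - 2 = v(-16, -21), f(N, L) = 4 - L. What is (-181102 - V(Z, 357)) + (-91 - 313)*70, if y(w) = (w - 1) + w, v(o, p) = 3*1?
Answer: -206205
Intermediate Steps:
v(o, p) = 3
Z = 5 (Z = 2 + 3 = 5)
y(w) = -1 + 2*w (y(w) = (-1 + w) + w = -1 + 2*w)
V(C, M) = (-1 + 2*C)*(4 - M)
(-181102 - V(Z, 357)) + (-91 - 313)*70 = (-181102 - (-1)*(-1 + 2*5)*(-4 + 357)) + (-91 - 313)*70 = (-181102 - (-1)*(-1 + 10)*353) - 404*70 = (-181102 - (-1)*9*353) - 28280 = (-181102 - 1*(-3177)) - 28280 = (-181102 + 3177) - 28280 = -177925 - 28280 = -206205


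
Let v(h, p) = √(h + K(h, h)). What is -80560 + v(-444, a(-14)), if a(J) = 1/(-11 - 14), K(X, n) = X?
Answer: -80560 + 2*I*√222 ≈ -80560.0 + 29.799*I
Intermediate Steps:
a(J) = -1/25 (a(J) = 1/(-25) = -1/25)
v(h, p) = √2*√h (v(h, p) = √(h + h) = √(2*h) = √2*√h)
-80560 + v(-444, a(-14)) = -80560 + √2*√(-444) = -80560 + √2*(2*I*√111) = -80560 + 2*I*√222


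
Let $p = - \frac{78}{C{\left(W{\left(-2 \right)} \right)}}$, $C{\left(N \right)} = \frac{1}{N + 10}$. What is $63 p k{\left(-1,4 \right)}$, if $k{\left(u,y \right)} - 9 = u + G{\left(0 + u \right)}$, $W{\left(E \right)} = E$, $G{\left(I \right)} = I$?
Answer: $-275184$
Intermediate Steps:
$C{\left(N \right)} = \frac{1}{10 + N}$
$k{\left(u,y \right)} = 9 + 2 u$ ($k{\left(u,y \right)} = 9 + \left(u + \left(0 + u\right)\right) = 9 + \left(u + u\right) = 9 + 2 u$)
$p = -624$ ($p = - \frac{78}{\frac{1}{10 - 2}} = - \frac{78}{\frac{1}{8}} = - 78 \frac{1}{\frac{1}{8}} = \left(-78\right) 8 = -624$)
$63 p k{\left(-1,4 \right)} = 63 \left(-624\right) \left(9 + 2 \left(-1\right)\right) = - 39312 \left(9 - 2\right) = \left(-39312\right) 7 = -275184$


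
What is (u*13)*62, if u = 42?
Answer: 33852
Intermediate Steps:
(u*13)*62 = (42*13)*62 = 546*62 = 33852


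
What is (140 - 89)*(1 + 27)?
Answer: 1428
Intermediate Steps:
(140 - 89)*(1 + 27) = 51*28 = 1428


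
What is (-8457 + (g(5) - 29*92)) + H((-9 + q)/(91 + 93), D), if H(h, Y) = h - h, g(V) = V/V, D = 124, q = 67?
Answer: -11124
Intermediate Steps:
g(V) = 1
H(h, Y) = 0
(-8457 + (g(5) - 29*92)) + H((-9 + q)/(91 + 93), D) = (-8457 + (1 - 29*92)) + 0 = (-8457 + (1 - 2668)) + 0 = (-8457 - 2667) + 0 = -11124 + 0 = -11124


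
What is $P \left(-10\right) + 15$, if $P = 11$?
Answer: $-95$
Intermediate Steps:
$P \left(-10\right) + 15 = 11 \left(-10\right) + 15 = -110 + 15 = -95$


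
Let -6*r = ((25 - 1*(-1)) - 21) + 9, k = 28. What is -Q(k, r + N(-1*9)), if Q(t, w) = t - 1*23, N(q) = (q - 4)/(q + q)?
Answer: -5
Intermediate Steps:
N(q) = (-4 + q)/(2*q) (N(q) = (-4 + q)/((2*q)) = (-4 + q)*(1/(2*q)) = (-4 + q)/(2*q))
r = -7/3 (r = -(((25 - 1*(-1)) - 21) + 9)/6 = -(((25 + 1) - 21) + 9)/6 = -((26 - 21) + 9)/6 = -(5 + 9)/6 = -⅙*14 = -7/3 ≈ -2.3333)
Q(t, w) = -23 + t (Q(t, w) = t - 23 = -23 + t)
-Q(k, r + N(-1*9)) = -(-23 + 28) = -1*5 = -5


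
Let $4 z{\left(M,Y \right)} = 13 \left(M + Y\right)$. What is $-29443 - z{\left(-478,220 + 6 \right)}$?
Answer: $-28624$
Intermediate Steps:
$z{\left(M,Y \right)} = \frac{13 M}{4} + \frac{13 Y}{4}$ ($z{\left(M,Y \right)} = \frac{13 \left(M + Y\right)}{4} = \frac{13 M + 13 Y}{4} = \frac{13 M}{4} + \frac{13 Y}{4}$)
$-29443 - z{\left(-478,220 + 6 \right)} = -29443 - \left(\frac{13}{4} \left(-478\right) + \frac{13 \left(220 + 6\right)}{4}\right) = -29443 - \left(- \frac{3107}{2} + \frac{13}{4} \cdot 226\right) = -29443 - \left(- \frac{3107}{2} + \frac{1469}{2}\right) = -29443 - -819 = -29443 + 819 = -28624$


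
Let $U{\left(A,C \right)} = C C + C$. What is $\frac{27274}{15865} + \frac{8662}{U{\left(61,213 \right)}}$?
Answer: $\frac{9722719}{5092665} \approx 1.9092$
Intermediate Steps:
$U{\left(A,C \right)} = C + C^{2}$ ($U{\left(A,C \right)} = C^{2} + C = C + C^{2}$)
$\frac{27274}{15865} + \frac{8662}{U{\left(61,213 \right)}} = \frac{27274}{15865} + \frac{8662}{213 \left(1 + 213\right)} = 27274 \cdot \frac{1}{15865} + \frac{8662}{213 \cdot 214} = \frac{27274}{15865} + \frac{8662}{45582} = \frac{27274}{15865} + 8662 \cdot \frac{1}{45582} = \frac{27274}{15865} + \frac{61}{321} = \frac{9722719}{5092665}$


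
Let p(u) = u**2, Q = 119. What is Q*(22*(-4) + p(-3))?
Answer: -9401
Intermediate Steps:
Q*(22*(-4) + p(-3)) = 119*(22*(-4) + (-3)**2) = 119*(-88 + 9) = 119*(-79) = -9401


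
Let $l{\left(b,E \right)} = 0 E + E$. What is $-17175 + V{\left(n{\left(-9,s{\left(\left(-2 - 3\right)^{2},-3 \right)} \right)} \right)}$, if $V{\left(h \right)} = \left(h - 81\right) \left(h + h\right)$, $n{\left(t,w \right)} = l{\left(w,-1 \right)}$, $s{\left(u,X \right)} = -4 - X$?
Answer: $-17011$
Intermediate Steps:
$l{\left(b,E \right)} = E$ ($l{\left(b,E \right)} = 0 + E = E$)
$n{\left(t,w \right)} = -1$
$V{\left(h \right)} = 2 h \left(-81 + h\right)$ ($V{\left(h \right)} = \left(-81 + h\right) 2 h = 2 h \left(-81 + h\right)$)
$-17175 + V{\left(n{\left(-9,s{\left(\left(-2 - 3\right)^{2},-3 \right)} \right)} \right)} = -17175 + 2 \left(-1\right) \left(-81 - 1\right) = -17175 + 2 \left(-1\right) \left(-82\right) = -17175 + 164 = -17011$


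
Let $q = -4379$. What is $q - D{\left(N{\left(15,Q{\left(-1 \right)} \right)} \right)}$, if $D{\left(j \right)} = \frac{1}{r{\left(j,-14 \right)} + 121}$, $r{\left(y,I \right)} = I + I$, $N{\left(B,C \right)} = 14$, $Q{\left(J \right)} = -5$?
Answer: $- \frac{407248}{93} \approx -4379.0$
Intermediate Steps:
$r{\left(y,I \right)} = 2 I$
$D{\left(j \right)} = \frac{1}{93}$ ($D{\left(j \right)} = \frac{1}{2 \left(-14\right) + 121} = \frac{1}{-28 + 121} = \frac{1}{93}$)
$q - D{\left(N{\left(15,Q{\left(-1 \right)} \right)} \right)} = -4379 - \frac{1}{93} = - \frac{407248}{93}$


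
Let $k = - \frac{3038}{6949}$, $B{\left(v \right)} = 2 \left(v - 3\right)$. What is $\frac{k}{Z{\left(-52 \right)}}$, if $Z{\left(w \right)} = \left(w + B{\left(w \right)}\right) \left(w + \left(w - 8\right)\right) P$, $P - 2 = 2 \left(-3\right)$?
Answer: $\frac{217}{36023616} \approx 6.0238 \cdot 10^{-6}$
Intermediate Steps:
$B{\left(v \right)} = -6 + 2 v$ ($B{\left(v \right)} = 2 \left(-3 + v\right) = -6 + 2 v$)
$P = -4$ ($P = 2 + 2 \left(-3\right) = 2 - 6 = -4$)
$k = - \frac{3038}{6949}$ ($k = \left(-3038\right) \frac{1}{6949} = - \frac{3038}{6949} \approx -0.43719$)
$Z{\left(w \right)} = - 4 \left(-8 + 2 w\right) \left(-6 + 3 w\right)$ ($Z{\left(w \right)} = \left(w + \left(-6 + 2 w\right)\right) \left(w + \left(w - 8\right)\right) \left(-4\right) = \left(-6 + 3 w\right) \left(w + \left(w - 8\right)\right) \left(-4\right) = \left(-6 + 3 w\right) \left(w + \left(-8 + w\right)\right) \left(-4\right) = \left(-6 + 3 w\right) \left(-8 + 2 w\right) \left(-4\right) = \left(-8 + 2 w\right) \left(-6 + 3 w\right) \left(-4\right) = - 4 \left(-8 + 2 w\right) \left(-6 + 3 w\right)$)
$\frac{k}{Z{\left(-52 \right)}} = - \frac{3038}{6949 \left(-192 - 24 \left(-52\right)^{2} + 144 \left(-52\right)\right)} = - \frac{3038}{6949 \left(-192 - 64896 - 7488\right)} = - \frac{3038}{6949 \left(-72576\right)} = \left(- \frac{3038}{6949}\right) \left(- \frac{1}{72576}\right) = \frac{217}{36023616}$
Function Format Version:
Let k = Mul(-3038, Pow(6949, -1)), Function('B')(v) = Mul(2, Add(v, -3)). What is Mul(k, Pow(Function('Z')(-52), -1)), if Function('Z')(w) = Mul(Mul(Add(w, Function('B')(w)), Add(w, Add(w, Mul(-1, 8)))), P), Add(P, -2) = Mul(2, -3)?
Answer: Rational(217, 36023616) ≈ 6.0238e-6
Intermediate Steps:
Function('B')(v) = Add(-6, Mul(2, v)) (Function('B')(v) = Mul(2, Add(-3, v)) = Add(-6, Mul(2, v)))
P = -4 (P = Add(2, Mul(2, -3)) = Add(2, -6) = -4)
k = Rational(-3038, 6949) (k = Mul(-3038, Rational(1, 6949)) = Rational(-3038, 6949) ≈ -0.43719)
Function('Z')(w) = Mul(-4, Add(-8, Mul(2, w)), Add(-6, Mul(3, w))) (Function('Z')(w) = Mul(Mul(Add(w, Add(-6, Mul(2, w))), Add(w, Add(w, Mul(-1, 8)))), -4) = Mul(Mul(Add(-6, Mul(3, w)), Add(w, Add(w, -8))), -4) = Mul(Mul(Add(-6, Mul(3, w)), Add(w, Add(-8, w))), -4) = Mul(Mul(Add(-6, Mul(3, w)), Add(-8, Mul(2, w))), -4) = Mul(Mul(Add(-8, Mul(2, w)), Add(-6, Mul(3, w))), -4) = Mul(-4, Add(-8, Mul(2, w)), Add(-6, Mul(3, w))))
Mul(k, Pow(Function('Z')(-52), -1)) = Mul(Rational(-3038, 6949), Pow(Add(-192, Mul(-24, Pow(-52, 2)), Mul(144, -52)), -1)) = Mul(Rational(-3038, 6949), Pow(Add(-192, Mul(-24, 2704), -7488), -1)) = Mul(Rational(-3038, 6949), Pow(Add(-192, -64896, -7488), -1)) = Mul(Rational(-3038, 6949), Pow(-72576, -1)) = Mul(Rational(-3038, 6949), Rational(-1, 72576)) = Rational(217, 36023616)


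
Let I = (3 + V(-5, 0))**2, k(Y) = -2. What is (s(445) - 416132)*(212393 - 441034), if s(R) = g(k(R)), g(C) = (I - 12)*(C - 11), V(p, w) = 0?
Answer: 95135919613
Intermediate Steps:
I = 9 (I = (3 + 0)**2 = 3**2 = 9)
g(C) = 33 - 3*C (g(C) = (9 - 12)*(C - 11) = -3*(-11 + C) = 33 - 3*C)
s(R) = 39 (s(R) = 33 - 3*(-2) = 33 + 6 = 39)
(s(445) - 416132)*(212393 - 441034) = (39 - 416132)*(212393 - 441034) = -416093*(-228641) = 95135919613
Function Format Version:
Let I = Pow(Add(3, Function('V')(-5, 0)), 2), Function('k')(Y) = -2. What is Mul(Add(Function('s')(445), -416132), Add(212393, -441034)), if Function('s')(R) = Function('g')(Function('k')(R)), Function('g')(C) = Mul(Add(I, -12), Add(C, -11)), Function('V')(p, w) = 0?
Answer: 95135919613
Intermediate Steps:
I = 9 (I = Pow(Add(3, 0), 2) = Pow(3, 2) = 9)
Function('g')(C) = Add(33, Mul(-3, C)) (Function('g')(C) = Mul(Add(9, -12), Add(C, -11)) = Mul(-3, Add(-11, C)) = Add(33, Mul(-3, C)))
Function('s')(R) = 39 (Function('s')(R) = Add(33, Mul(-3, -2)) = Add(33, 6) = 39)
Mul(Add(Function('s')(445), -416132), Add(212393, -441034)) = Mul(Add(39, -416132), Add(212393, -441034)) = Mul(-416093, -228641) = 95135919613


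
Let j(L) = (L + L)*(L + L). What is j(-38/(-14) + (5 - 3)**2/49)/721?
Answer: 75076/1731121 ≈ 0.043368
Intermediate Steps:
j(L) = 4*L**2 (j(L) = (2*L)*(2*L) = 4*L**2)
j(-38/(-14) + (5 - 3)**2/49)/721 = (4*(-38/(-14) + (5 - 3)**2/49)**2)/721 = (4*(-38*(-1/14) + 2**2*(1/49))**2)*(1/721) = (4*(19/7 + 4*(1/49))**2)*(1/721) = (4*(19/7 + 4/49)**2)*(1/721) = (4*(137/49)**2)*(1/721) = (4*(18769/2401))*(1/721) = (75076/2401)*(1/721) = 75076/1731121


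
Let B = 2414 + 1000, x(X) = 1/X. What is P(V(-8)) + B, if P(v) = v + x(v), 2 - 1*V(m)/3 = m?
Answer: 103321/30 ≈ 3444.0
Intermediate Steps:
V(m) = 6 - 3*m
B = 3414
P(v) = v + 1/v
P(V(-8)) + B = ((6 - 3*(-8)) + 1/(6 - 3*(-8))) + 3414 = ((6 + 24) + 1/(6 + 24)) + 3414 = (30 + 1/30) + 3414 = 901/30 + 3414 = 103321/30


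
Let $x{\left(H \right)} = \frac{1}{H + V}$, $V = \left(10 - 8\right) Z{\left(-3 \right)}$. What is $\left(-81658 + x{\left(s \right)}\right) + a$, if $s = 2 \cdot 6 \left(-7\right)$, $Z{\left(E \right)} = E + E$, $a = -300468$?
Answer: $- \frac{36684097}{96} \approx -3.8213 \cdot 10^{5}$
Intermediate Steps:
$Z{\left(E \right)} = 2 E$
$s = -84$ ($s = 12 \left(-7\right) = -84$)
$V = -12$ ($V = \left(10 - 8\right) 2 \left(-3\right) = 2 \left(-6\right) = -12$)
$x{\left(H \right)} = \frac{1}{-12 + H}$ ($x{\left(H \right)} = \frac{1}{H - 12} = \frac{1}{-12 + H}$)
$\left(-81658 + x{\left(s \right)}\right) + a = \left(-81658 + \frac{1}{-12 - 84}\right) - 300468 = \left(-81658 + \frac{1}{-96}\right) - 300468 = \left(-81658 - \frac{1}{96}\right) - 300468 = - \frac{7839169}{96} - 300468 = - \frac{36684097}{96}$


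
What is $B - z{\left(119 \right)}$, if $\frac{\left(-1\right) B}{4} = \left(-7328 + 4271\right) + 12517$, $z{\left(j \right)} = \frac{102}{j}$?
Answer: $- \frac{264886}{7} \approx -37841.0$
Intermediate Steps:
$B = -37840$ ($B = - 4 \left(\left(-7328 + 4271\right) + 12517\right) = - 4 \left(-3057 + 12517\right) = \left(-4\right) 9460 = -37840$)
$B - z{\left(119 \right)} = -37840 - \frac{102}{119} = -37840 - 102 \cdot \frac{1}{119} = -37840 - \frac{6}{7} = - \frac{264886}{7}$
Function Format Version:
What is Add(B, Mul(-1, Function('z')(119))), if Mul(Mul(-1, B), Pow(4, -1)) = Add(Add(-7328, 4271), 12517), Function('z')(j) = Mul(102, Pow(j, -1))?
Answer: Rational(-264886, 7) ≈ -37841.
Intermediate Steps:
B = -37840 (B = Mul(-4, Add(Add(-7328, 4271), 12517)) = Mul(-4, Add(-3057, 12517)) = Mul(-4, 9460) = -37840)
Add(B, Mul(-1, Function('z')(119))) = Add(-37840, Mul(-1, Mul(102, Pow(119, -1)))) = Add(-37840, Mul(-1, Mul(102, Rational(1, 119)))) = Add(-37840, Mul(-1, Rational(6, 7))) = Add(-37840, Rational(-6, 7)) = Rational(-264886, 7)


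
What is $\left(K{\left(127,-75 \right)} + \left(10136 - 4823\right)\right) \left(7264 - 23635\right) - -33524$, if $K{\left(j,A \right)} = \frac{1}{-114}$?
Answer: $- \frac{3303927305}{38} \approx -8.6945 \cdot 10^{7}$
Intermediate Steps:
$K{\left(j,A \right)} = - \frac{1}{114}$
$\left(K{\left(127,-75 \right)} + \left(10136 - 4823\right)\right) \left(7264 - 23635\right) - -33524 = \left(- \frac{1}{114} + \left(10136 - 4823\right)\right) \left(7264 - 23635\right) - -33524 = \left(- \frac{1}{114} + \left(10136 - 4823\right)\right) \left(-16371\right) + 33524 = \left(- \frac{1}{114} + 5313\right) \left(-16371\right) + 33524 = \frac{605681}{114} \left(-16371\right) + 33524 = - \frac{3305201217}{38} + 33524 = - \frac{3303927305}{38}$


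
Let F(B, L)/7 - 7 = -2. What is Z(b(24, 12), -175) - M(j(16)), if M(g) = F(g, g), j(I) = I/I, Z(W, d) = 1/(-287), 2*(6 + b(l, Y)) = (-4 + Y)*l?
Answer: -10046/287 ≈ -35.003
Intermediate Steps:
F(B, L) = 35 (F(B, L) = 49 + 7*(-2) = 49 - 14 = 35)
b(l, Y) = -6 + l*(-4 + Y)/2 (b(l, Y) = -6 + ((-4 + Y)*l)/2 = -6 + (l*(-4 + Y))/2 = -6 + l*(-4 + Y)/2)
Z(W, d) = -1/287
j(I) = 1
M(g) = 35
Z(b(24, 12), -175) - M(j(16)) = -1/287 - 1*35 = -1/287 - 35 = -10046/287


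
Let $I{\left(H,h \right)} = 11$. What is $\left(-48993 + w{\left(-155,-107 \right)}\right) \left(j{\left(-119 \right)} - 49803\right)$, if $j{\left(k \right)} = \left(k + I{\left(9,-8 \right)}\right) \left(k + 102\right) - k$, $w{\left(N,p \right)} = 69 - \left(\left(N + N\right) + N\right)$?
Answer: $2318666232$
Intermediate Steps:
$w{\left(N,p \right)} = 69 - 3 N$ ($w{\left(N,p \right)} = 69 - \left(2 N + N\right) = 69 - 3 N$)
$j{\left(k \right)} = - k + \left(11 + k\right) \left(102 + k\right)$ ($j{\left(k \right)} = \left(k + 11\right) \left(k + 102\right) - k = \left(11 + k\right) \left(102 + k\right) - k = - k + \left(11 + k\right) \left(102 + k\right)$)
$\left(-48993 + w{\left(-155,-107 \right)}\right) \left(j{\left(-119 \right)} - 49803\right) = \left(-48993 + \left(69 - -465\right)\right) \left(\left(1122 + \left(-119\right)^{2} + 112 \left(-119\right)\right) - 49803\right) = \left(-48993 + \left(69 + 465\right)\right) \left(\left(1122 + 14161 - 13328\right) - 49803\right) = \left(-48993 + 534\right) \left(1955 - 49803\right) = \left(-48459\right) \left(-47848\right) = 2318666232$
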